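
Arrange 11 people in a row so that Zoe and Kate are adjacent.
Treat as block: (11-1)! × 2! = 3628800 × 2 = 7257600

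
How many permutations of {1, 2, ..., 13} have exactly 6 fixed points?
Choose the 6 fixed points C(13,6) = 1716, derange the rest: !7 = Σ_{j=0}^{7} (-1)^j·7!/j! = 5040 - 5040 + 2520 - 840 + 210 - 42 + 7 - 1 = 1854. Product = 1716 × 1854 = 3181464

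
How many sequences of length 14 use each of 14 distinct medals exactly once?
14! = 87178291200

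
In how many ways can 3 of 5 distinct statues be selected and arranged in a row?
P(5,3) = 5!/(5-3)! = 60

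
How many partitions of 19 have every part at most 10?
Let r_j(i) = number of partitions of i into parts ≤ j, for i = 0..19. r_1(i) = 1 for all i; r_j(i) = r_{j-1}(i) + r_j(i-j). Rows j = 2..10: ≤2: 1 1 2 2 3 3 4 4 5 5 6 6 7 7 8 8 9 9 10 10; ≤3: 1 1 2 3 4 5 7 8 10 12 14 16 19 21 24 27 30 33 37 40; ≤4: 1 1 2 3 5 6 9 11 15 18 23 27 34 39 47 54 64 72 84 94; ≤5: 1 1 2 3 5 7 10 13 18 23 30 37 47 57 70 84 101 119 141 164; ≤6: 1 1 2 3 5 7 11 14 20 26 35 44 58 71 90 110 136 163 199 235; ≤7: 1 1 2 3 5 7 11 15 21 28 38 49 65 82 105 131 164 201 248 300; ≤8: 1 1 2 3 5 7 11 15 22 29 40 52 70 89 116 146 186 230 288 352; ≤9: 1 1 2 3 5 7 11 15 22 30 41 54 73 94 123 157 201 252 318 393; ≤10: 1 1 2 3 5 7 11 15 22 30 42 55 75 97 128 164 212 267 340 423. r_10(19) = 423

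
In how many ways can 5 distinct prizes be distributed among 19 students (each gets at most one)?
P(19,5) = 19!/(19-5)! = 1395360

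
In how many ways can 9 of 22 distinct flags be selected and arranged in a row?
P(22,9) = 22!/(22-9)! = 180503769600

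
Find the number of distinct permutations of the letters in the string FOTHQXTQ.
8! / (1! × 2! × 2! × 1! × 1! × 1!) = 10080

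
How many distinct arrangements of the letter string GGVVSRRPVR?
10! / (1! × 2! × 3! × 1! × 3!) = 50400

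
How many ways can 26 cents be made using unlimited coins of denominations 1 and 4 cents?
Coefficient of x^26 in 1/(1-x^1) · 1/(1-x^4). Use j coins of 4 for j = 0..⌊26/4⌋ = 6, the rest in 1s: 6 + 1 = 7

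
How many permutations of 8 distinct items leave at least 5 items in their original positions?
Exactly j fixed points: C(8,j)·!(8-j); sum over j ≥ 5 (derangement numbers via !m = (m-1)·(!(m-1) + !(m-2)): !0..!3 = 1, 0, 1, 2). Σ_{j=5}^{8} C(8,j)·!(8-j) = C(8,5)·!3 + C(8,6)·!2 + C(8,7)·!1 + C(8,8)·!0 = 56·2 + 28·1 + 8·0 + 1·1 = 141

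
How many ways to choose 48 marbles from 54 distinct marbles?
C(54,48) = 54!/(48!×6!) = 25827165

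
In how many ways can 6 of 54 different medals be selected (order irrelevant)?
C(54,6) = 54!/(6!×48!) = 25827165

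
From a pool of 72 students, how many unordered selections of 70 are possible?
C(72,70) = 72!/(70!×2!) = 2556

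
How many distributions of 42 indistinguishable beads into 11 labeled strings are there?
C(42+11-1, 11-1) = C(52, 10) = 15820024220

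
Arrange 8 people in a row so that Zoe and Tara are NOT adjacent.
Total - adjacent = 8! - (8-1)!×2 = 40320 - 10080 = 30240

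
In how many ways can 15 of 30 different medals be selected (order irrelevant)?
C(30,15) = 30!/(15!×15!) = 155117520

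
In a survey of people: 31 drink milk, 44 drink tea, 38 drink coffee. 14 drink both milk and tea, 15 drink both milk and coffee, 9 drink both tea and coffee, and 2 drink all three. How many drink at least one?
|A∪B∪C| = 31+44+38-14-15-9+2 = 77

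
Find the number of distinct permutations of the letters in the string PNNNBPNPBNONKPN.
15! / (7! × 1! × 4! × 1! × 2!) = 5405400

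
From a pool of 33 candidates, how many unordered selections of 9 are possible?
C(33,9) = 33!/(9!×24!) = 38567100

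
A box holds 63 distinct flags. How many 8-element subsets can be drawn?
C(63,8) = 63!/(8!×55!) = 3872894697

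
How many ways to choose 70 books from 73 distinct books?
C(73,70) = 73!/(70!×3!) = 62196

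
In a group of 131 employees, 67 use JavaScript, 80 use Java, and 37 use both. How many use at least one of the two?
|A∪B| = |A| + |B| - |A∩B| = 67 + 80 - 37 = 110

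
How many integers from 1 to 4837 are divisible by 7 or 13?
⌊4837/7⌋ + ⌊4837/13⌋ - ⌊4837/91⌋ = 691 + 372 - 53 = 1010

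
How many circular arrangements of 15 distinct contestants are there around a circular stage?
Circular: fix one position, arrange the rest. (15-1)! = 87178291200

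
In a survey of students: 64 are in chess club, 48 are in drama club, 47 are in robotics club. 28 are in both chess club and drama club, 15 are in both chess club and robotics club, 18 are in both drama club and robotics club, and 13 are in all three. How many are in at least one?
|A∪B∪C| = 64+48+47-28-15-18+13 = 111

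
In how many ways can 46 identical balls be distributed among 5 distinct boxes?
C(46+5-1, 5-1) = C(50, 4) = 230300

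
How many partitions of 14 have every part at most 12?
Let r_j(i) = number of partitions of i into parts ≤ j, for i = 0..14. r_1(i) = 1 for all i; r_j(i) = r_{j-1}(i) + r_j(i-j). Rows j = 2..12: ≤2: 1 1 2 2 3 3 4 4 5 5 6 6 7 7 8; ≤3: 1 1 2 3 4 5 7 8 10 12 14 16 19 21 24; ≤4: 1 1 2 3 5 6 9 11 15 18 23 27 34 39 47; ≤5: 1 1 2 3 5 7 10 13 18 23 30 37 47 57 70; ≤6: 1 1 2 3 5 7 11 14 20 26 35 44 58 71 90; ≤7: 1 1 2 3 5 7 11 15 21 28 38 49 65 82 105; ≤8: 1 1 2 3 5 7 11 15 22 29 40 52 70 89 116; ≤9: 1 1 2 3 5 7 11 15 22 30 41 54 73 94 123; ≤10: 1 1 2 3 5 7 11 15 22 30 42 55 75 97 128; ≤11: 1 1 2 3 5 7 11 15 22 30 42 56 76 99 131; ≤12: 1 1 2 3 5 7 11 15 22 30 42 56 77 100 133. r_12(14) = 133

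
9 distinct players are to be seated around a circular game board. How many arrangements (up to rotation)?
Circular: fix one position, arrange the rest. (9-1)! = 40320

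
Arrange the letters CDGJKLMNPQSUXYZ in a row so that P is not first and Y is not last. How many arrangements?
By inclusion-exclusion: 15! - 2×(15-1)! + (15-2)! = 1307674368000 - 174356582400 + 6227020800 = 1139544806400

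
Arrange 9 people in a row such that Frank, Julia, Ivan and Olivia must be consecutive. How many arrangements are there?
Treat the 4 as one block: (9-4+1)! × 4! = 720 × 24 = 17280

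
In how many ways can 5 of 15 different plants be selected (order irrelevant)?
C(15,5) = 15!/(5!×10!) = 3003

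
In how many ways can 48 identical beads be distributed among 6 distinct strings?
C(48+6-1, 6-1) = C(53, 5) = 2869685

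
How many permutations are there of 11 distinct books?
11! = 39916800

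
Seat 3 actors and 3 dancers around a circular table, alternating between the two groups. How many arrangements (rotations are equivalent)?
Fix one of the actors: (3-1)! ways for the remaining actors, × 3! ways for the dancers = 2 × 6 = 12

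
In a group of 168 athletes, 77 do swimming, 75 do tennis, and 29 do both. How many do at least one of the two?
|A∪B| = |A| + |B| - |A∩B| = 77 + 75 - 29 = 123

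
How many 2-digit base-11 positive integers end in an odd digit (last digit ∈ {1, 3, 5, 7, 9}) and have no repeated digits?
Last∈{1,3,5,7,9}. Last=0: 0. Last nonzero: 5×9×P(9,0) = 45. Total = 45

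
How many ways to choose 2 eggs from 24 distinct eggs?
C(24,2) = 24!/(2!×22!) = 276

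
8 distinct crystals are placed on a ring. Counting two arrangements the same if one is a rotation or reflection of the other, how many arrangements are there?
(8-1)!/2 = 5040/2 = 2520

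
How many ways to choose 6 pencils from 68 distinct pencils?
C(68,6) = 68!/(6!×62!) = 109453344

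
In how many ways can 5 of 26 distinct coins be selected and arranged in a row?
P(26,5) = 26!/(26-5)! = 7893600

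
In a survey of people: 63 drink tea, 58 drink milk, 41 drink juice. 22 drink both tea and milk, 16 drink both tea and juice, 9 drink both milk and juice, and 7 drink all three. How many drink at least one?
|A∪B∪C| = 63+58+41-22-16-9+7 = 122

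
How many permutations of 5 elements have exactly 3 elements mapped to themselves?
Choose the 3 fixed points C(5,3) = 10, derange the rest: !2 = Σ_{j=0}^{2} (-1)^j·2!/j! = 2 - 2 + 1 = 1. Product = 10 × 1 = 10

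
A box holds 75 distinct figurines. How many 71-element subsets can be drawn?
C(75,71) = 75!/(71!×4!) = 1215450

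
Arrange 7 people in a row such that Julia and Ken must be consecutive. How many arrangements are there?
Treat the 2 as one block: (7-2+1)! × 2! = 720 × 2 = 1440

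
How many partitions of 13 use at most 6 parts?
By conjugation, equals partitions of 13 into parts ≤ 6. Let r_j(i) = number of partitions of i into parts ≤ j, for i = 0..13. r_1(i) = 1 for all i; r_j(i) = r_{j-1}(i) + r_j(i-j). Rows j = 2..6: ≤2: 1 1 2 2 3 3 4 4 5 5 6 6 7 7; ≤3: 1 1 2 3 4 5 7 8 10 12 14 16 19 21; ≤4: 1 1 2 3 5 6 9 11 15 18 23 27 34 39; ≤5: 1 1 2 3 5 7 10 13 18 23 30 37 47 57; ≤6: 1 1 2 3 5 7 11 14 20 26 35 44 58 71. r_6(13) = 71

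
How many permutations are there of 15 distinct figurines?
15! = 1307674368000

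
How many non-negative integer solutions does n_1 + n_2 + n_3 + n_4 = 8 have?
C(8+4-1, 4-1) = C(11, 3) = 165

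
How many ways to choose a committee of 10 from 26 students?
C(26,10) = 26!/(10!×16!) = 5311735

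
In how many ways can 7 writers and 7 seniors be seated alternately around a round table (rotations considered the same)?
Fix one of the writers: (7-1)! ways for the remaining writers, × 7! ways for the seniors = 720 × 5040 = 3628800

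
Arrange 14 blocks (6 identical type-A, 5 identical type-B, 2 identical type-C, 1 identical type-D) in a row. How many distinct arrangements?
14! / (6! × 5! × 2! × 1!) = 504504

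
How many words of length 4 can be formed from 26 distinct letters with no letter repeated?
P(26,4) = 26!/(26-4)! = 358800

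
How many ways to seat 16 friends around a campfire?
Circular: fix one position, arrange the rest. (16-1)! = 1307674368000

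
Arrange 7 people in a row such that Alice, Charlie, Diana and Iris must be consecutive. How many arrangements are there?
Treat the 4 as one block: (7-4+1)! × 4! = 24 × 24 = 576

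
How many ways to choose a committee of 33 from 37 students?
C(37,33) = 37!/(33!×4!) = 66045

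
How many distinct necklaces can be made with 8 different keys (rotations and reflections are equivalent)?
(8-1)!/2 = 5040/2 = 2520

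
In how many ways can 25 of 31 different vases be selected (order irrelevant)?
C(31,25) = 31!/(25!×6!) = 736281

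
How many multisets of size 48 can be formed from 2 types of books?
C(48+2-1, 2-1) = C(49, 1) = 49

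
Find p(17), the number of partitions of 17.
Pentagonal recurrence p(n) = p(n-1) + p(n-2) - p(n-5) - p(n-7) + p(n-12) + p(n-15) - ... gives p(0..16) = 1, 1, 2, 3, 5, 7, 11, 15, 22, 30, 42, 56, 77, 101, 135, 176, 231. p(17) = p(16) + p(15) - p(12) - p(10) + p(5) + p(2) = 231 + 176 - 77 - 42 + 7 + 2 = 297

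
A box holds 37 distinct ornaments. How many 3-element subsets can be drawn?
C(37,3) = 37!/(3!×34!) = 7770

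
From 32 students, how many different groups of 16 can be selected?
C(32,16) = 32!/(16!×16!) = 601080390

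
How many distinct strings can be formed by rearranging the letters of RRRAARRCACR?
11! / (6! × 3! × 2!) = 4620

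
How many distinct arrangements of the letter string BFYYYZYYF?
9! / (2! × 1! × 1! × 5!) = 1512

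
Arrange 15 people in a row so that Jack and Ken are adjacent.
Treat as block: (15-1)! × 2! = 87178291200 × 2 = 174356582400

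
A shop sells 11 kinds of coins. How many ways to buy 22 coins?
C(22+11-1, 11-1) = C(32, 10) = 64512240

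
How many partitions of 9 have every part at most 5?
Let r_j(i) = number of partitions of i into parts ≤ j, for i = 0..9. r_1(i) = 1 for all i; r_j(i) = r_{j-1}(i) + r_j(i-j). Rows j = 2..5: ≤2: 1 1 2 2 3 3 4 4 5 5; ≤3: 1 1 2 3 4 5 7 8 10 12; ≤4: 1 1 2 3 5 6 9 11 15 18; ≤5: 1 1 2 3 5 7 10 13 18 23. r_5(9) = 23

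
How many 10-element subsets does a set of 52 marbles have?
C(52,10) = 52!/(10!×42!) = 15820024220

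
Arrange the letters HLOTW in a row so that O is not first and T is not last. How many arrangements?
By inclusion-exclusion: 5! - 2×(5-1)! + (5-2)! = 120 - 48 + 6 = 78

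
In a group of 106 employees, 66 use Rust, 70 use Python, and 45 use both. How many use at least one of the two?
|A∪B| = |A| + |B| - |A∩B| = 66 + 70 - 45 = 91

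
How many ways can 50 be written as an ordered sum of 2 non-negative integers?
C(50+2-1, 2-1) = C(51, 1) = 51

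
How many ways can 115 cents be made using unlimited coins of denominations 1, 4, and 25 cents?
Coefficient of x^115 in 1/(1-x^1) · 1/(1-x^4) · 1/(1-x^25). Case on j = number of 25-cent coins (j = 0..4); remainder r = 115 - 25j is made from {1,4} in ⌊r/4⌋+1 ways. r = 115, 90, 65, 40, 15 → 29 + 23 + 17 + 11 + 4 = 84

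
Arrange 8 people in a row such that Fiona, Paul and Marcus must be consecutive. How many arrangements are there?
Treat the 3 as one block: (8-3+1)! × 3! = 720 × 6 = 4320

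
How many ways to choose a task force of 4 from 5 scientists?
C(5,4) = 5!/(4!×1!) = 5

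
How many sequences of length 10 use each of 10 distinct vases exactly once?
10! = 3628800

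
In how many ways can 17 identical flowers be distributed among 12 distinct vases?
C(17+12-1, 12-1) = C(28, 11) = 21474180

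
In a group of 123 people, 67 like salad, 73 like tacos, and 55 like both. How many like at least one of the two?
|A∪B| = |A| + |B| - |A∩B| = 67 + 73 - 55 = 85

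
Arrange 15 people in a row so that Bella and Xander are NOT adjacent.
Total - adjacent = 15! - (15-1)!×2 = 1307674368000 - 174356582400 = 1133317785600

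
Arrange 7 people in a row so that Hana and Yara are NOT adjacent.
Total - adjacent = 7! - (7-1)!×2 = 5040 - 1440 = 3600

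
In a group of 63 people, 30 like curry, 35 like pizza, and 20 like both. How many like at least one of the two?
|A∪B| = |A| + |B| - |A∩B| = 30 + 35 - 20 = 45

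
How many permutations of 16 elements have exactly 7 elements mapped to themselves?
Choose the 7 fixed points C(16,7) = 11440, derange the rest: !9 = Σ_{j=0}^{9} (-1)^j·9!/j! = 362880 - 362880 + 181440 - 60480 + 15120 - 3024 + 504 - 72 + 9 - 1 = 133496. Product = 11440 × 133496 = 1527194240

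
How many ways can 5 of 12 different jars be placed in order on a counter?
P(12,5) = 12!/(12-5)! = 95040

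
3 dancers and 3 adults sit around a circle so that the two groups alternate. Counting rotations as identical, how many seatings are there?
Fix one of the dancers: (3-1)! ways for the remaining dancers, × 3! ways for the adults = 2 × 6 = 12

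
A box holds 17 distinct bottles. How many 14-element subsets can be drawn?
C(17,14) = 17!/(14!×3!) = 680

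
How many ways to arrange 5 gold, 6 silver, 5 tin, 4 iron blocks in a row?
20! / (5! × 6! × 5! × 4!) = 9777287520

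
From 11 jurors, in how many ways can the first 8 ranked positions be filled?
P(11,8) = 11!/(11-8)! = 6652800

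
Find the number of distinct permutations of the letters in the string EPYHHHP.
7! / (3! × 1! × 1! × 2!) = 420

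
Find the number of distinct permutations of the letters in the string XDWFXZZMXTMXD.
13! / (1! × 4! × 2! × 2! × 1! × 1! × 2!) = 32432400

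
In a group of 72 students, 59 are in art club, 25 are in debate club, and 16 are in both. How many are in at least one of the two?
|A∪B| = |A| + |B| - |A∩B| = 59 + 25 - 16 = 68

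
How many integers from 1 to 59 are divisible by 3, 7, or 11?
⌊59/3⌋+⌊59/7⌋+⌊59/11⌋ - ⌊59/21⌋-⌊59/33⌋-⌊59/77⌋ + ⌊59/231⌋ = 19+8+5 - 2-1-0 + 0 = 29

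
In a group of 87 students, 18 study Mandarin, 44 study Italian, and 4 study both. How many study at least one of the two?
|A∪B| = |A| + |B| - |A∩B| = 18 + 44 - 4 = 58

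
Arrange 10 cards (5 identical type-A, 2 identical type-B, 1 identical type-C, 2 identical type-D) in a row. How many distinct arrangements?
10! / (5! × 2! × 1! × 2!) = 7560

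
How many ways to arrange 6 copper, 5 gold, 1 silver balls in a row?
12! / (6! × 5! × 1!) = 5544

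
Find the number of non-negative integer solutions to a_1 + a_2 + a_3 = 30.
C(30+3-1, 3-1) = C(32, 2) = 496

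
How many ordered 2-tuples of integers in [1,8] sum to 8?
Coefficient of x^8 in (x + x² + ... + x^8)^2. By inclusion-exclusion on dice exceeding 8: Σ_j (-1)^j C(2,j)·C(8-1-8j, 1) = C(2,0)·C(7,1) = 1·7 = 7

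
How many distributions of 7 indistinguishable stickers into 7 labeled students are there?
C(7+7-1, 7-1) = C(13, 6) = 1716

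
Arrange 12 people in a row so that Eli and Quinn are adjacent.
Treat as block: (12-1)! × 2! = 39916800 × 2 = 79833600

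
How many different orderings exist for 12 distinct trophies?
12! = 479001600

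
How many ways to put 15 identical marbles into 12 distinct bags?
C(15+12-1, 12-1) = C(26, 11) = 7726160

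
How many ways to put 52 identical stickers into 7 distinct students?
C(52+7-1, 7-1) = C(58, 6) = 40475358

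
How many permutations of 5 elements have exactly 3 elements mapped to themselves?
Choose the 3 fixed points C(5,3) = 10, derange the rest: !2 = Σ_{j=0}^{2} (-1)^j·2!/j! = 2 - 2 + 1 = 1. Product = 10 × 1 = 10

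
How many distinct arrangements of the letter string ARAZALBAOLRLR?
13! / (1! × 1! × 4! × 3! × 3! × 1!) = 7207200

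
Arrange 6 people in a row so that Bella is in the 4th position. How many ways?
Fix one position: (6-1)! = 120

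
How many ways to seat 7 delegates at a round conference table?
Circular: fix one position, arrange the rest. (7-1)! = 720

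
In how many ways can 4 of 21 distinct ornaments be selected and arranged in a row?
P(21,4) = 21!/(21-4)! = 143640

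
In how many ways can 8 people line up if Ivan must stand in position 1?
Fix one position: (8-1)! = 5040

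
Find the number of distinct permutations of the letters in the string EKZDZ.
5! / (1! × 2! × 1! × 1!) = 60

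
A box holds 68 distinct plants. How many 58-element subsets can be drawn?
C(68,58) = 68!/(58!×10!) = 290752384208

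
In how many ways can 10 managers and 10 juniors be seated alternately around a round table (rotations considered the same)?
Fix one of the managers: (10-1)! ways for the remaining managers, × 10! ways for the juniors = 362880 × 3628800 = 1316818944000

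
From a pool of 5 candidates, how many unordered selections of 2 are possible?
C(5,2) = 5!/(2!×3!) = 10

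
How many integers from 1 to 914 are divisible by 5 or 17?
⌊914/5⌋ + ⌊914/17⌋ - ⌊914/85⌋ = 182 + 53 - 10 = 225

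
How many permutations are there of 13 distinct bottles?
13! = 6227020800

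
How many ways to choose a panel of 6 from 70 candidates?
C(70,6) = 70!/(6!×64!) = 131115985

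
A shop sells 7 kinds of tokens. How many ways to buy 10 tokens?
C(10+7-1, 7-1) = C(16, 6) = 8008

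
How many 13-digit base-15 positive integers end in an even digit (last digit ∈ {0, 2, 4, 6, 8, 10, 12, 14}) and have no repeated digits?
Last∈{0,2,4,6,8,10,12,14}. Last=0: 43589145600. Last nonzero: 7×13×P(13,11) = 283329446400. Total = 326918592000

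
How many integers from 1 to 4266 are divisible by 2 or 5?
⌊4266/2⌋ + ⌊4266/5⌋ - ⌊4266/10⌋ = 2133 + 853 - 426 = 2560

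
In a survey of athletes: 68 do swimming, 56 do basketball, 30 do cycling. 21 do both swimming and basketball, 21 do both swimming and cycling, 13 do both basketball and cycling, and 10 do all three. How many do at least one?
|A∪B∪C| = 68+56+30-21-21-13+10 = 109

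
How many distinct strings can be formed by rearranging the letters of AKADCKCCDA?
10! / (3! × 2! × 3! × 2!) = 25200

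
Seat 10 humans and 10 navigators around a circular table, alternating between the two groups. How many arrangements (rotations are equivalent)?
Fix one of the humans: (10-1)! ways for the remaining humans, × 10! ways for the navigators = 362880 × 3628800 = 1316818944000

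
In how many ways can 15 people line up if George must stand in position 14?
Fix one position: (15-1)! = 87178291200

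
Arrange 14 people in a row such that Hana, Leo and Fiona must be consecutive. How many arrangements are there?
Treat the 3 as one block: (14-3+1)! × 3! = 479001600 × 6 = 2874009600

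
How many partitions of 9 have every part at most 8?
Let r_j(i) = number of partitions of i into parts ≤ j, for i = 0..9. r_1(i) = 1 for all i; r_j(i) = r_{j-1}(i) + r_j(i-j). Rows j = 2..8: ≤2: 1 1 2 2 3 3 4 4 5 5; ≤3: 1 1 2 3 4 5 7 8 10 12; ≤4: 1 1 2 3 5 6 9 11 15 18; ≤5: 1 1 2 3 5 7 10 13 18 23; ≤6: 1 1 2 3 5 7 11 14 20 26; ≤7: 1 1 2 3 5 7 11 15 21 28; ≤8: 1 1 2 3 5 7 11 15 22 29. r_8(9) = 29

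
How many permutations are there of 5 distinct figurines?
5! = 120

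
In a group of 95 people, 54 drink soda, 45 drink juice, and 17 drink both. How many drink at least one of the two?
|A∪B| = |A| + |B| - |A∩B| = 54 + 45 - 17 = 82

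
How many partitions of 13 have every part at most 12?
Let r_j(i) = number of partitions of i into parts ≤ j, for i = 0..13. r_1(i) = 1 for all i; r_j(i) = r_{j-1}(i) + r_j(i-j). Rows j = 2..12: ≤2: 1 1 2 2 3 3 4 4 5 5 6 6 7 7; ≤3: 1 1 2 3 4 5 7 8 10 12 14 16 19 21; ≤4: 1 1 2 3 5 6 9 11 15 18 23 27 34 39; ≤5: 1 1 2 3 5 7 10 13 18 23 30 37 47 57; ≤6: 1 1 2 3 5 7 11 14 20 26 35 44 58 71; ≤7: 1 1 2 3 5 7 11 15 21 28 38 49 65 82; ≤8: 1 1 2 3 5 7 11 15 22 29 40 52 70 89; ≤9: 1 1 2 3 5 7 11 15 22 30 41 54 73 94; ≤10: 1 1 2 3 5 7 11 15 22 30 42 55 75 97; ≤11: 1 1 2 3 5 7 11 15 22 30 42 56 76 99; ≤12: 1 1 2 3 5 7 11 15 22 30 42 56 77 100. r_12(13) = 100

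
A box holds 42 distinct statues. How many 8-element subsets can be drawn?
C(42,8) = 42!/(8!×34!) = 118030185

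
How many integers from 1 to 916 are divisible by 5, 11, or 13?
⌊916/5⌋+⌊916/11⌋+⌊916/13⌋ - ⌊916/55⌋-⌊916/65⌋-⌊916/143⌋ + ⌊916/715⌋ = 183+83+70 - 16-14-6 + 1 = 301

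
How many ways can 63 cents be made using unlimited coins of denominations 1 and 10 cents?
Coefficient of x^63 in 1/(1-x^1) · 1/(1-x^10). Use j coins of 10 for j = 0..⌊63/10⌋ = 6, the rest in 1s: 6 + 1 = 7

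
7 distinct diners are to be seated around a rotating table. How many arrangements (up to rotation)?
Circular: fix one position, arrange the rest. (7-1)! = 720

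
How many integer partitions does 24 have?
Pentagonal recurrence p(n) = p(n-1) + p(n-2) - p(n-5) - p(n-7) + p(n-12) + p(n-15) - ... gives p(0..23) = 1, 1, 2, 3, 5, 7, 11, 15, 22, 30, 42, 56, 77, 101, 135, 176, 231, 297, 385, 490, 627, 792, 1002, 1255. p(24) = p(23) + p(22) - p(19) - p(17) + p(12) + p(9) - p(2) = 1255 + 1002 - 490 - 297 + 77 + 30 - 2 = 1575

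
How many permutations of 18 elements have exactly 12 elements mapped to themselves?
Choose the 12 fixed points C(18,12) = 18564, derange the rest: !6 = Σ_{j=0}^{6} (-1)^j·6!/j! = 720 - 720 + 360 - 120 + 30 - 6 + 1 = 265. Product = 18564 × 265 = 4919460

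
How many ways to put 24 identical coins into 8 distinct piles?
C(24+8-1, 8-1) = C(31, 7) = 2629575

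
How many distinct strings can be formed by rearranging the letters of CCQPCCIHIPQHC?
13! / (2! × 2! × 2! × 5! × 2!) = 3243240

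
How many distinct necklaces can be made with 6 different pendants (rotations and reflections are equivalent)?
(6-1)!/2 = 120/2 = 60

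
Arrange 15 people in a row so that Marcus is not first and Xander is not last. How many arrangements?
By inclusion-exclusion: 15! - 2×(15-1)! + (15-2)! = 1307674368000 - 174356582400 + 6227020800 = 1139544806400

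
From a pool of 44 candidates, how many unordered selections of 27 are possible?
C(44,27) = 44!/(27!×17!) = 686353797976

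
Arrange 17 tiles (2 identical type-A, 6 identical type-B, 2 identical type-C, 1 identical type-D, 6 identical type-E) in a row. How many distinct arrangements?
17! / (2! × 6! × 2! × 1! × 6!) = 171531360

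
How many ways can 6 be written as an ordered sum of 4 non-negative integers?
C(6+4-1, 4-1) = C(9, 3) = 84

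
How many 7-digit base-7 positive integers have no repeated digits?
First digit: 6 choices (nonzero). Then descending: 6 × 6 × 5 × 4 × 3 × 2 × 1 = 4320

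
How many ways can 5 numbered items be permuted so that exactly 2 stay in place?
Choose the 2 fixed points C(5,2) = 10, derange the rest: !3 = Σ_{j=0}^{3} (-1)^j·3!/j! = 6 - 6 + 3 - 1 = 2. Product = 10 × 2 = 20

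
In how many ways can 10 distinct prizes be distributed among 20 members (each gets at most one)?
P(20,10) = 20!/(20-10)! = 670442572800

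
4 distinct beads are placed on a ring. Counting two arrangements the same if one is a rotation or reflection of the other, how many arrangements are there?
(4-1)!/2 = 6/2 = 3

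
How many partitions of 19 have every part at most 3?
Let r_j(i) = number of partitions of i into parts ≤ j, for i = 0..19. r_1(i) = 1 for all i; r_j(i) = r_{j-1}(i) + r_j(i-j). Rows j = 2..3: ≤2: 1 1 2 2 3 3 4 4 5 5 6 6 7 7 8 8 9 9 10 10; ≤3: 1 1 2 3 4 5 7 8 10 12 14 16 19 21 24 27 30 33 37 40. r_3(19) = 40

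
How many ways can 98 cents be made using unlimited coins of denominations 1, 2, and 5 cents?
Coefficient of x^98 in 1/(1-x^1) · 1/(1-x^2) · 1/(1-x^5). Case on j = number of 5-cent coins (j = 0..19); remainder r = 98 - 5j is made from {1,2} in ⌊r/2⌋+1 ways. r = 98, 93, 88, 83, 78, 73, 68, 63, 58, 53, 48, 43, 38, 33, 28, 23, 18, 13, 8, 3 → 50 + 47 + 45 + 42 + 40 + 37 + 35 + 32 + 30 + 27 + 25 + 22 + 20 + 17 + 15 + 12 + 10 + 7 + 5 + 2 = 520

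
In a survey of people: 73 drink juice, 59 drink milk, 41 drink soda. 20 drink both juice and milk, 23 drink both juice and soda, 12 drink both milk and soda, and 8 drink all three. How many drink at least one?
|A∪B∪C| = 73+59+41-20-23-12+8 = 126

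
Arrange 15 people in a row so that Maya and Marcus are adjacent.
Treat as block: (15-1)! × 2! = 87178291200 × 2 = 174356582400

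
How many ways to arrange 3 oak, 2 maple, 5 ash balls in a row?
10! / (3! × 2! × 5!) = 2520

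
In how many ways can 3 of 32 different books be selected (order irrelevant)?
C(32,3) = 32!/(3!×29!) = 4960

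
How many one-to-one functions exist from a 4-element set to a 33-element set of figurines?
P(33,4) = 33!/(33-4)! = 982080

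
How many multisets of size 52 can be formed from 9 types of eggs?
C(52+9-1, 9-1) = C(60, 8) = 2558620845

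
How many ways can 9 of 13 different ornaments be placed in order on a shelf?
P(13,9) = 13!/(13-9)! = 259459200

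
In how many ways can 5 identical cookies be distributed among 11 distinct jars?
C(5+11-1, 11-1) = C(15, 10) = 3003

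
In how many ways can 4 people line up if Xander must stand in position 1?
Fix one position: (4-1)! = 6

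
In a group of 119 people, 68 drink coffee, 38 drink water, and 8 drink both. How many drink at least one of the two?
|A∪B| = |A| + |B| - |A∩B| = 68 + 38 - 8 = 98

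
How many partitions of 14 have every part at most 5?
Let r_j(i) = number of partitions of i into parts ≤ j, for i = 0..14. r_1(i) = 1 for all i; r_j(i) = r_{j-1}(i) + r_j(i-j). Rows j = 2..5: ≤2: 1 1 2 2 3 3 4 4 5 5 6 6 7 7 8; ≤3: 1 1 2 3 4 5 7 8 10 12 14 16 19 21 24; ≤4: 1 1 2 3 5 6 9 11 15 18 23 27 34 39 47; ≤5: 1 1 2 3 5 7 10 13 18 23 30 37 47 57 70. r_5(14) = 70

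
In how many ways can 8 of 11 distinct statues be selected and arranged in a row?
P(11,8) = 11!/(11-8)! = 6652800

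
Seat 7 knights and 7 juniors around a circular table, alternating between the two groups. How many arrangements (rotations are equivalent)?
Fix one of the knights: (7-1)! ways for the remaining knights, × 7! ways for the juniors = 720 × 5040 = 3628800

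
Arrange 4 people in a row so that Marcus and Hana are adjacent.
Treat as block: (4-1)! × 2! = 6 × 2 = 12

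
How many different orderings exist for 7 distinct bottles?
7! = 5040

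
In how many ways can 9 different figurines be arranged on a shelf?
9! = 362880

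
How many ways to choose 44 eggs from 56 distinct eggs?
C(56,44) = 56!/(44!×12!) = 558383307300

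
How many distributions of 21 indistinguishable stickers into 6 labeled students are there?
C(21+6-1, 6-1) = C(26, 5) = 65780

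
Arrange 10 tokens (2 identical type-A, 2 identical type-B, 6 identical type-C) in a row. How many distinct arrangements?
10! / (2! × 2! × 6!) = 1260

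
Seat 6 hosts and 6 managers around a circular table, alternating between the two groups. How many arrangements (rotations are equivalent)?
Fix one of the hosts: (6-1)! ways for the remaining hosts, × 6! ways for the managers = 120 × 720 = 86400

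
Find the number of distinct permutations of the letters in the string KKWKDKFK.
8! / (1! × 1! × 1! × 5!) = 336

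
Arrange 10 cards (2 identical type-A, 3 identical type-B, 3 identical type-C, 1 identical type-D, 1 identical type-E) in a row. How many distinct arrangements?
10! / (2! × 3! × 3! × 1! × 1!) = 50400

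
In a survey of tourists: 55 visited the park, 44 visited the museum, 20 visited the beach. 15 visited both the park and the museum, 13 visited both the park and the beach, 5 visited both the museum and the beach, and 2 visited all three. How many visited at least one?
|A∪B∪C| = 55+44+20-15-13-5+2 = 88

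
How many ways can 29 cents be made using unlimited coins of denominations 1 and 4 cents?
Coefficient of x^29 in 1/(1-x^1) · 1/(1-x^4). Use j coins of 4 for j = 0..⌊29/4⌋ = 7, the rest in 1s: 7 + 1 = 8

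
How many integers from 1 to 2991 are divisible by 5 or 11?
⌊2991/5⌋ + ⌊2991/11⌋ - ⌊2991/55⌋ = 598 + 271 - 54 = 815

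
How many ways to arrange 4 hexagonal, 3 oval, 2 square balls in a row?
9! / (4! × 3! × 2!) = 1260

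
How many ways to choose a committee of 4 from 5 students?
C(5,4) = 5!/(4!×1!) = 5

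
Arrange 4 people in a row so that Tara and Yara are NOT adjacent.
Total - adjacent = 4! - (4-1)!×2 = 24 - 12 = 12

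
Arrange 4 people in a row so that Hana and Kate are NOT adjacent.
Total - adjacent = 4! - (4-1)!×2 = 24 - 12 = 12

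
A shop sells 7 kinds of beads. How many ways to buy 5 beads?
C(5+7-1, 7-1) = C(11, 6) = 462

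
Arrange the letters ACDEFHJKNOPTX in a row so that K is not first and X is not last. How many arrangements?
By inclusion-exclusion: 13! - 2×(13-1)! + (13-2)! = 6227020800 - 958003200 + 39916800 = 5308934400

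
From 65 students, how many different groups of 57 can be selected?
C(65,57) = 65!/(57!×8!) = 5047381560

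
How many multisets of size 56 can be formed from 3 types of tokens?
C(56+3-1, 3-1) = C(58, 2) = 1653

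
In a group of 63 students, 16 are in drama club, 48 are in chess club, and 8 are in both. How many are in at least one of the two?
|A∪B| = |A| + |B| - |A∩B| = 16 + 48 - 8 = 56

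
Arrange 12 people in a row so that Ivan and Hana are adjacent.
Treat as block: (12-1)! × 2! = 39916800 × 2 = 79833600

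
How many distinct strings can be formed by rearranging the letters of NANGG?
5! / (2! × 2! × 1!) = 30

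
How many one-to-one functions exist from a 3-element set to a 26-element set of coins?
P(26,3) = 26!/(26-3)! = 15600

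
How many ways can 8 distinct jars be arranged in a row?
8! = 40320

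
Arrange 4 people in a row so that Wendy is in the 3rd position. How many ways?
Fix one position: (4-1)! = 6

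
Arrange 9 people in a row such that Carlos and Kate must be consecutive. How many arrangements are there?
Treat the 2 as one block: (9-2+1)! × 2! = 40320 × 2 = 80640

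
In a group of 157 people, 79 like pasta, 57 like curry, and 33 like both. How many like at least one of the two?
|A∪B| = |A| + |B| - |A∩B| = 79 + 57 - 33 = 103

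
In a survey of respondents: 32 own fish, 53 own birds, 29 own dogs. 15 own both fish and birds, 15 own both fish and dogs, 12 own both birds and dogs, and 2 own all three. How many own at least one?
|A∪B∪C| = 32+53+29-15-15-12+2 = 74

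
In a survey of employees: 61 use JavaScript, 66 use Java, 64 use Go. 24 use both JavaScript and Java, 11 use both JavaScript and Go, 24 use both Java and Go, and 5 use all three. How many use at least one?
|A∪B∪C| = 61+66+64-24-11-24+5 = 137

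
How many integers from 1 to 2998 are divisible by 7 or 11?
⌊2998/7⌋ + ⌊2998/11⌋ - ⌊2998/77⌋ = 428 + 272 - 38 = 662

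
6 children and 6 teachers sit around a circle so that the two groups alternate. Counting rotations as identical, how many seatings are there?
Fix one of the children: (6-1)! ways for the remaining children, × 6! ways for the teachers = 120 × 720 = 86400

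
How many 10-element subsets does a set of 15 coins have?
C(15,10) = 15!/(10!×5!) = 3003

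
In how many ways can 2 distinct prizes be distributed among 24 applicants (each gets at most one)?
P(24,2) = 24!/(24-2)! = 552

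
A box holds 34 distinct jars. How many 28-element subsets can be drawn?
C(34,28) = 34!/(28!×6!) = 1344904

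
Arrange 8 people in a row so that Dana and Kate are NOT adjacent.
Total - adjacent = 8! - (8-1)!×2 = 40320 - 10080 = 30240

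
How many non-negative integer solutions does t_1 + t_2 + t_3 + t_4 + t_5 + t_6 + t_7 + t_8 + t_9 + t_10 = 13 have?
C(13+10-1, 10-1) = C(22, 9) = 497420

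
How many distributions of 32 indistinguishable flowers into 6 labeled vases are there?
C(32+6-1, 6-1) = C(37, 5) = 435897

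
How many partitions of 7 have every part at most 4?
Let r_j(i) = number of partitions of i into parts ≤ j, for i = 0..7. r_1(i) = 1 for all i; r_j(i) = r_{j-1}(i) + r_j(i-j). Rows j = 2..4: ≤2: 1 1 2 2 3 3 4 4; ≤3: 1 1 2 3 4 5 7 8; ≤4: 1 1 2 3 5 6 9 11. r_4(7) = 11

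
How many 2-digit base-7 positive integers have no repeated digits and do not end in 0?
Last digit: 6 nonzero choices. First digit: 5 (nonzero, ≠last). Middle 0: P(5,0) = 1. Total = 30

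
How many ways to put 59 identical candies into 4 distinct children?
C(59+4-1, 4-1) = C(62, 3) = 37820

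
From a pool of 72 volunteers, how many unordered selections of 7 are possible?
C(72,7) = 72!/(7!×65!) = 1473109704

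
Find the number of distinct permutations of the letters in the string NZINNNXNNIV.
11! / (1! × 6! × 1! × 1! × 2!) = 27720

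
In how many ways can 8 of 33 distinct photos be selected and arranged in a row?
P(33,8) = 33!/(33-8)! = 559809169920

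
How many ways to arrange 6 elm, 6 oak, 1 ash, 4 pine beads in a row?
17! / (6! × 6! × 1! × 4!) = 28588560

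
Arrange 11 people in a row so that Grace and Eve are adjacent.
Treat as block: (11-1)! × 2! = 3628800 × 2 = 7257600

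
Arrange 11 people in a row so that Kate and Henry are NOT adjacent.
Total - adjacent = 11! - (11-1)!×2 = 39916800 - 7257600 = 32659200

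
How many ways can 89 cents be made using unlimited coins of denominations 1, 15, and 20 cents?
Coefficient of x^89 in 1/(1-x^1) · 1/(1-x^15) · 1/(1-x^20). Case on j = number of 20-cent coins (j = 0..4); remainder r = 89 - 20j is made from {1,15} in ⌊r/15⌋+1 ways. r = 89, 69, 49, 29, 9 → 6 + 5 + 4 + 2 + 1 = 18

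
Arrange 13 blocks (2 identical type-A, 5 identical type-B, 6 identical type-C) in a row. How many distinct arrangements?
13! / (2! × 5! × 6!) = 36036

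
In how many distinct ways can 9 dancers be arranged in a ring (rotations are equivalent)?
Circular: fix one position, arrange the rest. (9-1)! = 40320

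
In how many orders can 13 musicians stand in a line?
13! = 6227020800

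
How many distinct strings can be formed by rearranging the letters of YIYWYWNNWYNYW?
13! / (5! × 4! × 3! × 1!) = 360360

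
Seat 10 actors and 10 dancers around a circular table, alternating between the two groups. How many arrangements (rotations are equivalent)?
Fix one of the actors: (10-1)! ways for the remaining actors, × 10! ways for the dancers = 362880 × 3628800 = 1316818944000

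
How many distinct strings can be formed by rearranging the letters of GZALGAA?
7! / (3! × 1! × 1! × 2!) = 420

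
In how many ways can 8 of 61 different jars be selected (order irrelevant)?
C(61,8) = 61!/(8!×53!) = 2944827765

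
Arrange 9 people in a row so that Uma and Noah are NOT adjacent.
Total - adjacent = 9! - (9-1)!×2 = 362880 - 80640 = 282240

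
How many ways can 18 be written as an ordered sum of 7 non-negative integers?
C(18+7-1, 7-1) = C(24, 6) = 134596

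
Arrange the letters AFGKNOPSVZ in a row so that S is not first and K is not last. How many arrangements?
By inclusion-exclusion: 10! - 2×(10-1)! + (10-2)! = 3628800 - 725760 + 40320 = 2943360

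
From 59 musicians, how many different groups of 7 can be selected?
C(59,7) = 59!/(7!×52!) = 341149446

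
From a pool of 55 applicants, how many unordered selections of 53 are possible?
C(55,53) = 55!/(53!×2!) = 1485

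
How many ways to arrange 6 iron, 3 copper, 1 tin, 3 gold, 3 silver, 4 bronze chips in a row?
20! / (6! × 3! × 1! × 3! × 3! × 4!) = 651819168000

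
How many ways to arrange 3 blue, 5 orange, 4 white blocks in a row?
12! / (3! × 5! × 4!) = 27720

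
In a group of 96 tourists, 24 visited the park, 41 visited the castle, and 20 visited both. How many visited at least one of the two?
|A∪B| = |A| + |B| - |A∩B| = 24 + 41 - 20 = 45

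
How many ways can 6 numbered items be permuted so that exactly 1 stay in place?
Choose the 1 fixed point C(6,1) = 6, derange the rest: !5 = Σ_{j=0}^{5} (-1)^j·5!/j! = 120 - 120 + 60 - 20 + 5 - 1 = 44. Product = 6 × 44 = 264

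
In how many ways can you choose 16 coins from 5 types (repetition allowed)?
C(16+5-1, 5-1) = C(20, 4) = 4845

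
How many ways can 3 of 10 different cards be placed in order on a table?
P(10,3) = 10!/(10-3)! = 720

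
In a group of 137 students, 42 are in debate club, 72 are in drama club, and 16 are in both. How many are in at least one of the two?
|A∪B| = |A| + |B| - |A∩B| = 42 + 72 - 16 = 98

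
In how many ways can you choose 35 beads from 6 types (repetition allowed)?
C(35+6-1, 6-1) = C(40, 5) = 658008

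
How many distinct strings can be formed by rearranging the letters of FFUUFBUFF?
9! / (1! × 5! × 3!) = 504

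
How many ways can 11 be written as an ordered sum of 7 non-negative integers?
C(11+7-1, 7-1) = C(17, 6) = 12376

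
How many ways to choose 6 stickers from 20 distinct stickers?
C(20,6) = 20!/(6!×14!) = 38760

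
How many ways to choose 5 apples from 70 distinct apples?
C(70,5) = 70!/(5!×65!) = 12103014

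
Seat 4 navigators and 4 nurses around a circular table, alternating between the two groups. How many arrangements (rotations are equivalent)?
Fix one of the navigators: (4-1)! ways for the remaining navigators, × 4! ways for the nurses = 6 × 24 = 144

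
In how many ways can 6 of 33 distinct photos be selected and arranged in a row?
P(33,6) = 33!/(33-6)! = 797448960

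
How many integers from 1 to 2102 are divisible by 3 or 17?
⌊2102/3⌋ + ⌊2102/17⌋ - ⌊2102/51⌋ = 700 + 123 - 41 = 782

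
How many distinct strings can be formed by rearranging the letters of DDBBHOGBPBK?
11! / (1! × 1! × 1! × 1! × 1! × 2! × 4!) = 831600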